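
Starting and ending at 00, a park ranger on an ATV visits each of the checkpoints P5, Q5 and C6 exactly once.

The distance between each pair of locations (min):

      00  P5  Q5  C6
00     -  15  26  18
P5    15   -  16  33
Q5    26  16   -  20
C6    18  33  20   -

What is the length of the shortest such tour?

There are 3 distinct closed tours to check (reversals are equivalent).
00→P5→Q5→C6→00: 15+16+20+18 = 69
00→P5→C6→Q5→00: 15+33+20+26 = 94
00→Q5→P5→C6→00: 26+16+33+18 = 93
The minimum is 69.
One optimal route: 00 → P5 → Q5 → C6 → 00 (or its reverse).

Minimum total distance: 69 min.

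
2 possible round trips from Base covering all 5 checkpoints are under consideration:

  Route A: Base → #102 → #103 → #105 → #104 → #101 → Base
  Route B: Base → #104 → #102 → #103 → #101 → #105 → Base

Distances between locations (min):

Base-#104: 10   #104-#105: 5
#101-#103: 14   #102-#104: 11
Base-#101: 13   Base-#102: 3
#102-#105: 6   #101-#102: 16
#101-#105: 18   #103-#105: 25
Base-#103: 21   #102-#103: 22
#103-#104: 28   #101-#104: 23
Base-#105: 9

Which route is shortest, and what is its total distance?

Route A: 3 + 22 + 25 + 5 + 23 + 13 = 91
Route B: 10 + 11 + 22 + 14 + 18 + 9 = 84

84 min — Route B is the shortest.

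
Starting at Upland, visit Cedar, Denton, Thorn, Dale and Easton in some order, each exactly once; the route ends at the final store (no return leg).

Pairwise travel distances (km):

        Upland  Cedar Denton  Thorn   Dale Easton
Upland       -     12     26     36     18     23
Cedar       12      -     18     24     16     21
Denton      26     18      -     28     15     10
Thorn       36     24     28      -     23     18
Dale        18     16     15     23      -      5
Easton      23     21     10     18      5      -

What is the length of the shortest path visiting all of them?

There are 5! = 120 possible orderings.
Upland → Cedar → Denton → Thorn → Dale → Easton: 12+18+28+23+5 = 86
Upland → Cedar → Denton → Thorn → Easton → Dale: 12+18+28+18+5 = 81
Upland → Cedar → Denton → Dale → Thorn → Easton: 12+18+15+23+18 = 86
Upland → Cedar → Denton → Dale → Easton → Thorn: 12+18+15+5+18 = 68
Upland → Cedar → Denton → Easton → Thorn → Dale: 12+18+10+18+23 = 81
Upland → Cedar → Denton → Easton → Dale → Thorn: 12+18+10+5+23 = 68
Upland → Cedar → Thorn → Denton → Dale → Easton: 12+24+28+15+5 = 84
Upland → Cedar → Thorn → Denton → Easton → Dale: 12+24+28+10+5 = 79
Upland → Cedar → Thorn → Dale → Denton → Easton: 12+24+23+15+10 = 84
Upland → Cedar → Thorn → Dale → Easton → Denton: 12+24+23+5+10 = 74
Upland → Cedar → Thorn → Easton → Denton → Dale: 12+24+18+10+15 = 79
Upland → Cedar → Thorn → Easton → Dale → Denton: 12+24+18+5+15 = 74
Upland → Cedar → Dale → Denton → Thorn → Easton: 12+16+15+28+18 = 89
Upland → Cedar → Dale → Denton → Easton → Thorn: 12+16+15+10+18 = 71
… (106 more)
The minimum is 68.
One shortest path: Upland → Cedar → Denton → Dale → Easton → Thorn.

Shortest open route: 68 km.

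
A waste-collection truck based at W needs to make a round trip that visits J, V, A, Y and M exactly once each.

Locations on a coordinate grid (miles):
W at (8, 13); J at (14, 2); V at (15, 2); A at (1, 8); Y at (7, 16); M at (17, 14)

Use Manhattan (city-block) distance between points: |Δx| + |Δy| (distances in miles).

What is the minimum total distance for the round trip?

Minimum total distance: 62 miles.

W → J → V → A → Y → M → W: 17+1+20+14+12+10 = 74
W → J → V → A → M → Y → W: 17+1+20+22+12+4 = 76
W → J → V → Y → A → M → W: 17+1+22+14+22+10 = 86
W → J → V → Y → M → A → W: 17+1+22+12+22+12 = 86
W → J → V → M → A → Y → W: 17+1+14+22+14+4 = 72
W → J → V → M → Y → A → W: 17+1+14+12+14+12 = 70
W → J → A → V → Y → M → W: 17+19+20+22+12+10 = 100
W → J → A → V → M → Y → W: 17+19+20+14+12+4 = 86
W → J → A → Y → V → M → W: 17+19+14+22+14+10 = 96
W → J → A → Y → M → V → W: 17+19+14+12+14+18 = 94
W → J → A → M → V → Y → W: 17+19+22+14+22+4 = 98
W → J → A → M → Y → V → W: 17+19+22+12+22+18 = 110
W → J → Y → V → A → M → W: 17+21+22+20+22+10 = 112
W → J → Y → V → M → A → W: 17+21+22+14+22+12 = 108
… (46 more)
W → A → J → V → M → Y → W: 12+19+1+14+12+4 = 62  ← best
The minimum is 62.
One optimal route: W → A → J → V → M → Y → W (or its reverse).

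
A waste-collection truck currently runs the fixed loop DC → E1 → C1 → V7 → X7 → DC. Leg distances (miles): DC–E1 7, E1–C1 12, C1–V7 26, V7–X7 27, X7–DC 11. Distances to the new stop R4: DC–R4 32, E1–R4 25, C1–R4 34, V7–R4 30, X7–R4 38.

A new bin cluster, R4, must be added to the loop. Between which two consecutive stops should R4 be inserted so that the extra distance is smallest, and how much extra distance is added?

Insertion cost between consecutive stops i–j is d(i,R4) + d(R4,j) − d(i,j):
  between DC and E1: 32 + 25 − 7 = 50
  between E1 and C1: 25 + 34 − 12 = 47
  between C1 and V7: 34 + 30 − 26 = 38
  between V7 and X7: 30 + 38 − 27 = 41
  between X7 and DC: 38 + 32 − 11 = 59
Cheapest insertion is between C1 and V7, adding 38.
New total = 83 + 38 = 121.

+38 miles — insert R4 between C1 and V7.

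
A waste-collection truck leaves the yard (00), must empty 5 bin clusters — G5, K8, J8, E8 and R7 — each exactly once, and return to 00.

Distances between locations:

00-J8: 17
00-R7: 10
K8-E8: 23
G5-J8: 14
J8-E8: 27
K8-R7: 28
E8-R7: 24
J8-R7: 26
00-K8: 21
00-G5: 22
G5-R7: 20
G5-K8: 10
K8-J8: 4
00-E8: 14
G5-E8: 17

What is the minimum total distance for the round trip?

00 → G5 → K8 → J8 → E8 → R7 → 00: 22+10+4+27+24+10 = 97
00 → G5 → K8 → J8 → R7 → E8 → 00: 22+10+4+26+24+14 = 100
00 → G5 → K8 → E8 → J8 → R7 → 00: 22+10+23+27+26+10 = 118
00 → G5 → K8 → E8 → R7 → J8 → 00: 22+10+23+24+26+17 = 122
00 → G5 → K8 → R7 → J8 → E8 → 00: 22+10+28+26+27+14 = 127
00 → G5 → K8 → R7 → E8 → J8 → 00: 22+10+28+24+27+17 = 128
00 → G5 → J8 → K8 → E8 → R7 → 00: 22+14+4+23+24+10 = 97
00 → G5 → J8 → K8 → R7 → E8 → 00: 22+14+4+28+24+14 = 106
00 → G5 → J8 → E8 → K8 → R7 → 00: 22+14+27+23+28+10 = 124
00 → G5 → J8 → E8 → R7 → K8 → 00: 22+14+27+24+28+21 = 136
00 → G5 → J8 → R7 → K8 → E8 → 00: 22+14+26+28+23+14 = 127
00 → G5 → J8 → R7 → E8 → K8 → 00: 22+14+26+24+23+21 = 130
00 → G5 → E8 → K8 → J8 → R7 → 00: 22+17+23+4+26+10 = 102
00 → G5 → E8 → K8 → R7 → J8 → 00: 22+17+23+28+26+17 = 133
… (46 more)
00 → E8 → G5 → K8 → J8 → R7 → 00: 14+17+10+4+26+10 = 81  ← best
The minimum is 81.
One optimal route: 00 → E8 → G5 → K8 → J8 → R7 → 00 (or its reverse).

Shortest round trip = 81.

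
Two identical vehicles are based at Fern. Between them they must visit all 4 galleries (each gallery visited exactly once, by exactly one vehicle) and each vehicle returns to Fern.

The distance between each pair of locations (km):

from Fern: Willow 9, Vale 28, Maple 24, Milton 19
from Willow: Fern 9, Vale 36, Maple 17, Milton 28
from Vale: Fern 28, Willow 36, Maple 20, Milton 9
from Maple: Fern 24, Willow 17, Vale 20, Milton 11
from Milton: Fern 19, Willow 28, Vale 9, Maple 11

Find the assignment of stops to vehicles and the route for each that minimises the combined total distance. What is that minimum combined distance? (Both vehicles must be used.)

Minimum combined distance: 90 km.

Try each way of splitting the stops between the two vehicles (each non-empty) and, for each split, find the best tour for each vehicle:
  {Willow} + {Vale, Maple, Milton}: 18 + 72 = 90
  {Vale} + {Willow, Maple, Milton}: 56 + 56 = 112
  {Willow, Vale} + {Maple, Milton}: 73 + 54 = 127
  {Maple} + {Willow, Vale, Milton}: 48 + 73 = 121
  {Willow, Maple} + {Vale, Milton}: 50 + 56 = 106
  {Vale, Maple} + {Willow, Milton}: 72 + 56 = 128
  … (7 splits in total)
Best: vehicle 1 Fern → Willow → Fern = 18; vehicle 2 Fern → Vale → Milton → Maple → Fern = 72; combined 90.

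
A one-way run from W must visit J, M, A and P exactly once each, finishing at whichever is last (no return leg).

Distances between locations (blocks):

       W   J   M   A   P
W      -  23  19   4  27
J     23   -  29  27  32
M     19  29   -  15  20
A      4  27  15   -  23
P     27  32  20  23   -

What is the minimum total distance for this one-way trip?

There are 4! = 24 possible orderings.
W - J - M - A - P: 23+29+15+23 = 90
W - J - M - P - A: 23+29+20+23 = 95
W - J - A - M - P: 23+27+15+20 = 85
W - J - A - P - M: 23+27+23+20 = 93
W - J - P - M - A: 23+32+20+15 = 90
W - J - P - A - M: 23+32+23+15 = 93
W - M - J - A - P: 19+29+27+23 = 98
W - M - J - P - A: 19+29+32+23 = 103
W - M - A - J - P: 19+15+27+32 = 93
W - M - A - P - J: 19+15+23+32 = 89
W - M - P - J - A: 19+20+32+27 = 98
W - M - P - A - J: 19+20+23+27 = 89
W - A - J - M - P: 4+27+29+20 = 80
W - A - J - P - M: 4+27+32+20 = 83
… (10 more)
W - A - M - P - J: 4+15+20+32 = 71  ← best
The minimum is 71.
One shortest path: W → A → M → P → J.

Minimum one-way distance = 71 blocks.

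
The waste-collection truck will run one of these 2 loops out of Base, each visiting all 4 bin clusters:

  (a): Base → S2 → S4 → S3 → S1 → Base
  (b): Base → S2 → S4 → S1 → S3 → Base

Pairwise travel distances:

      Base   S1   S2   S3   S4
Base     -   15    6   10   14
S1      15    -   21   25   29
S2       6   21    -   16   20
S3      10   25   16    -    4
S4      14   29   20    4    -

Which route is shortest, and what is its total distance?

70 — (a) is the shortest.

(a): 6 + 20 + 4 + 25 + 15 = 70
(b): 6 + 20 + 29 + 25 + 10 = 90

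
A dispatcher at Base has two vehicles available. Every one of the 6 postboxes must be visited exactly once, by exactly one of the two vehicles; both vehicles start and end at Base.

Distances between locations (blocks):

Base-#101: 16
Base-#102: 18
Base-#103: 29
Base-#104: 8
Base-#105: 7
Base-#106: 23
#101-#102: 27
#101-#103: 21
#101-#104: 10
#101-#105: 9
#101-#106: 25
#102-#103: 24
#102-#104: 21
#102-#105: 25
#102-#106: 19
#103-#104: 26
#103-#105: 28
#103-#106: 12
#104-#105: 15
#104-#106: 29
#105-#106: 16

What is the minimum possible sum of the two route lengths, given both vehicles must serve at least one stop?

Minimum combined distance: 102 blocks.

Try each way of splitting the stops between the two vehicles (each non-empty) and, for each split, find the best tour for each vehicle:
  {#101} + {#102, #103, #104, #105, #106}: 32 + 88 = 120
  {#102} + {#101, #103, #104, #105, #106}: 36 + 74 = 110
  {#101, #102} + {#103, #104, #105, #106}: 61 + 69 = 130
  {#103} + {#101, #102, #104, #105, #106}: 58 + 80 = 138
  {#101, #103} + {#102, #104, #105, #106}: 66 + 71 = 137
  {#102, #103} + {#101, #104, #105, #106}: 71 + 66 = 137
  … (31 splits in total)
  {#104} + {#101, #102, #103, #105, #106}: 16 + 86 = 102  ← best
Best: vehicle 1 Base → #104 → Base = 16; vehicle 2 Base → #102 → #106 → #103 → #101 → #105 → Base = 86; combined 102.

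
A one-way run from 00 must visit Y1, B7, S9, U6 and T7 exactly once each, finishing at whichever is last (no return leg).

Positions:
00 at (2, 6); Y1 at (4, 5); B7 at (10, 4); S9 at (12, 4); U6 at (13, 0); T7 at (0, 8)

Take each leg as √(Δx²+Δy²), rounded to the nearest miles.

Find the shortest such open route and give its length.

There are 5! = 120 possible orderings.
00 → Y1 → B7 → S9 → U6 → T7: 2+6+2+4+15 = 29
00 → Y1 → B7 → S9 → T7 → U6: 2+6+2+13+15 = 38
00 → Y1 → B7 → U6 → S9 → T7: 2+6+5+4+13 = 30
00 → Y1 → B7 → U6 → T7 → S9: 2+6+5+15+13 = 41
00 → Y1 → B7 → T7 → S9 → U6: 2+6+11+13+4 = 36
00 → Y1 → B7 → T7 → U6 → S9: 2+6+11+15+4 = 38
00 → Y1 → S9 → B7 → U6 → T7: 2+8+2+5+15 = 32
00 → Y1 → S9 → B7 → T7 → U6: 2+8+2+11+15 = 38
00 → Y1 → S9 → U6 → B7 → T7: 2+8+4+5+11 = 30
00 → Y1 → S9 → U6 → T7 → B7: 2+8+4+15+11 = 40
00 → Y1 → S9 → T7 → B7 → U6: 2+8+13+11+5 = 39
00 → Y1 → S9 → T7 → U6 → B7: 2+8+13+15+5 = 43
00 → Y1 → U6 → B7 → S9 → T7: 2+10+5+2+13 = 32
00 → Y1 → U6 → B7 → T7 → S9: 2+10+5+11+13 = 41
… (106 more)
00 → T7 → Y1 → B7 → S9 → U6: 3+5+6+2+4 = 20  ← best
The minimum is 20.
One shortest path: 00 → T7 → Y1 → B7 → S9 → U6.

Shortest open route: 20 miles.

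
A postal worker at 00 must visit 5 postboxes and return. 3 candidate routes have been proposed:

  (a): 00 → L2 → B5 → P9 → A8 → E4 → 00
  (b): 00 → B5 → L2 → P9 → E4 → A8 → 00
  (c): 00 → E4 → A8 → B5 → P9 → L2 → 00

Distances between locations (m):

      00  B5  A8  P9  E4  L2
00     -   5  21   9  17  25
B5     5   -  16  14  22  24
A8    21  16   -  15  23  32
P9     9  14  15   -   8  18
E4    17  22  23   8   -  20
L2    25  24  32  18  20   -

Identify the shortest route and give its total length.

Shortest is (b), total 99 m.

(a): 25 + 24 + 14 + 15 + 23 + 17 = 118
(b): 5 + 24 + 18 + 8 + 23 + 21 = 99
(c): 17 + 23 + 16 + 14 + 18 + 25 = 113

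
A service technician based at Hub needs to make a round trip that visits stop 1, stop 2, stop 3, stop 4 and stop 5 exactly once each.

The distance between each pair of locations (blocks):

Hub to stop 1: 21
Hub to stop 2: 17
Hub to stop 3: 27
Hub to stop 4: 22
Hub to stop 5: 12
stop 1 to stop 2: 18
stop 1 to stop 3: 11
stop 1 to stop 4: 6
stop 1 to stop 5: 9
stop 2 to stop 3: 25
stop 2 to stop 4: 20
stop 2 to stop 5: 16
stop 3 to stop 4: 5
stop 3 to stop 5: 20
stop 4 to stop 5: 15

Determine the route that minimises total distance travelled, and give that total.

74 blocks — the shortest possible round trip.

Hub→stop 1→stop 2→stop 3→stop 4→stop 5→Hub: 21+18+25+5+15+12 = 96
Hub→stop 1→stop 2→stop 3→stop 5→stop 4→Hub: 21+18+25+20+15+22 = 121
Hub→stop 1→stop 2→stop 4→stop 3→stop 5→Hub: 21+18+20+5+20+12 = 96
Hub→stop 1→stop 2→stop 4→stop 5→stop 3→Hub: 21+18+20+15+20+27 = 121
Hub→stop 1→stop 2→stop 5→stop 3→stop 4→Hub: 21+18+16+20+5+22 = 102
Hub→stop 1→stop 2→stop 5→stop 4→stop 3→Hub: 21+18+16+15+5+27 = 102
Hub→stop 1→stop 3→stop 2→stop 4→stop 5→Hub: 21+11+25+20+15+12 = 104
Hub→stop 1→stop 3→stop 2→stop 5→stop 4→Hub: 21+11+25+16+15+22 = 110
Hub→stop 1→stop 3→stop 4→stop 2→stop 5→Hub: 21+11+5+20+16+12 = 85
Hub→stop 1→stop 3→stop 4→stop 5→stop 2→Hub: 21+11+5+15+16+17 = 85
Hub→stop 1→stop 3→stop 5→stop 2→stop 4→Hub: 21+11+20+16+20+22 = 110
Hub→stop 1→stop 3→stop 5→stop 4→stop 2→Hub: 21+11+20+15+20+17 = 104
Hub→stop 1→stop 4→stop 2→stop 3→stop 5→Hub: 21+6+20+25+20+12 = 104
Hub→stop 1→stop 4→stop 2→stop 5→stop 3→Hub: 21+6+20+16+20+27 = 110
… (46 more)
Hub→stop 2→stop 3→stop 4→stop 1→stop 5→Hub: 17+25+5+6+9+12 = 74  ← best
The minimum is 74.
One optimal route: Hub → stop 2 → stop 3 → stop 4 → stop 1 → stop 5 → Hub (or its reverse).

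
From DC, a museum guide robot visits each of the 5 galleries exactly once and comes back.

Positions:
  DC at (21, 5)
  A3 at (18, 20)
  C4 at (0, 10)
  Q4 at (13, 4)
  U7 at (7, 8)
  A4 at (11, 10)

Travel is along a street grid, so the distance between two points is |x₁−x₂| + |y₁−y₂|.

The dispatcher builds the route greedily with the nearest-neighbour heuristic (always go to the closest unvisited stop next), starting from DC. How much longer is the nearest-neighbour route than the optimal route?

4 longer than the optimal tour.

From DC: Q4=9, A4=15, U7=17, A3=18, C4=26 → choose Q4 (9).
From Q4: A4=8, U7=10, C4=19, A3=21 → choose A4 (8).
From A4: U7=6, C4=11, A3=17 → choose U7 (6).
From U7: C4=9, A3=23 → choose C4 (9).
From C4: A3=28 → choose A3 (28).
NN route DC → Q4 → A4 → U7 → C4 → A3 → DC costs 78.
Optimal: DC → A3 → A4 → C4 → U7 → Q4 → DC costs 74 (by enumerating all 60 distinct tours).
Excess = 78 − 74 = 4.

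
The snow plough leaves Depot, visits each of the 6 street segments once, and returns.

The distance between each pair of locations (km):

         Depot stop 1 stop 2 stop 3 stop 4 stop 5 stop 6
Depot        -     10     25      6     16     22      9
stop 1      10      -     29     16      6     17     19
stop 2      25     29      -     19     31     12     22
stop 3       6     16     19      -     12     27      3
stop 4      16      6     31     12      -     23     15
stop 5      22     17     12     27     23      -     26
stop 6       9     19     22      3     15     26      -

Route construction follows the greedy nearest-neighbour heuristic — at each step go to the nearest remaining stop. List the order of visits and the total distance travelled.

At Depot the remaining stops are stop 3 6, stop 6 9, stop 1 10, stop 4 16, stop 5 22, stop 2 25; go to stop 3.
At stop 3 the remaining stops are stop 6 3, stop 4 12, stop 1 16, stop 2 19, stop 5 27; go to stop 6.
At stop 6 the remaining stops are stop 4 15, stop 1 19, stop 2 22, stop 5 26; go to stop 4.
At stop 4 the remaining stops are stop 1 6, stop 5 23, stop 2 31; go to stop 1.
At stop 1 the remaining stops are stop 5 17, stop 2 29; go to stop 5.
At stop 5 the remaining stops are stop 2 12; go to stop 2.
Return stop 2→Depot: 25.
Total = 6 + 3 + 15 + 6 + 17 + 12 + 25 = 84.

Nearest-neighbour total = 84 km; route Depot → stop 3 → stop 6 → stop 4 → stop 1 → stop 5 → stop 2 → Depot.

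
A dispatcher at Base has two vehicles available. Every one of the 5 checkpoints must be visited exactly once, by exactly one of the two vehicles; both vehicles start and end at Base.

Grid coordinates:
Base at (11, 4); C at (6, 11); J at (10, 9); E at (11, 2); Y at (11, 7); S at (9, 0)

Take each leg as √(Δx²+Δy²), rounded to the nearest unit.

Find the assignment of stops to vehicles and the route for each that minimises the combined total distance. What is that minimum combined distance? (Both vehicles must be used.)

There are 2^4 − 1 = 15 ways to divide the 5 stops into two non-empty groups. For each, the best each vehicle can do is its own shortest tour through its group:
  {C} + {J, E, Y, S}: 18 + 19 = 37
  {J} + {C, E, Y, S}: 10 + 25 = 35
  {C, J} + {E, Y, S}: 18 + 15 = 33
  {E} + {C, J, Y, S}: 4 + 24 = 28
  {C, E} + {J, Y, S}: 21 + 18 = 39
  {J, E} + {C, Y, S}: 14 + 24 = 38
  … (15 splits in total)
  {C, J, Y} + {E, S}: 18 + 9 = 27  ← best
Best: vehicle 1 Base → C → J → Y → Base = 18; vehicle 2 Base → E → S → Base = 9; combined 27.

Minimum combined distance: 27.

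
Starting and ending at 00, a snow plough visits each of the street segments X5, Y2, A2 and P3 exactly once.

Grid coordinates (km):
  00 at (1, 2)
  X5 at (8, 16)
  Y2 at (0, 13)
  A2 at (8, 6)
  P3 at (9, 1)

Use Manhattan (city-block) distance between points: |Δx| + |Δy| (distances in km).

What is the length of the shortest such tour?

Shortest round trip = 48 km.

There are 12 distinct closed tours to check (reversals are equivalent).
00 - X5 - Y2 - A2 - P3 - 00: 21+11+15+6+9 = 62
00 - X5 - Y2 - P3 - A2 - 00: 21+11+21+6+11 = 70
00 - X5 - A2 - Y2 - P3 - 00: 21+10+15+21+9 = 76
00 - X5 - A2 - P3 - Y2 - 00: 21+10+6+21+12 = 70
00 - X5 - P3 - Y2 - A2 - 00: 21+16+21+15+11 = 84
00 - X5 - P3 - A2 - Y2 - 00: 21+16+6+15+12 = 70
00 - Y2 - X5 - A2 - P3 - 00: 12+11+10+6+9 = 48
00 - Y2 - X5 - P3 - A2 - 00: 12+11+16+6+11 = 56
00 - Y2 - A2 - X5 - P3 - 00: 12+15+10+16+9 = 62
00 - Y2 - P3 - X5 - A2 - 00: 12+21+16+10+11 = 70
00 - A2 - X5 - Y2 - P3 - 00: 11+10+11+21+9 = 62
00 - A2 - Y2 - X5 - P3 - 00: 11+15+11+16+9 = 62
The minimum is 48.
One optimal route: 00 → Y2 → X5 → A2 → P3 → 00 (or its reverse).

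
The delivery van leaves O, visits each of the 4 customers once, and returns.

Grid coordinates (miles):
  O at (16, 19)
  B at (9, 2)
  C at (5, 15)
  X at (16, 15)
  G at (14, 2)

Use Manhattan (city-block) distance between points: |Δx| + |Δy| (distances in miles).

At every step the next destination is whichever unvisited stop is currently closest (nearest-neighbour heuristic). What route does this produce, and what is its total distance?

At O the remaining stops are X 4, C 15, G 19, B 24; go to X.
At X the remaining stops are C 11, G 15, B 20; go to C.
At C the remaining stops are B 17, G 22; go to B.
At B the remaining stops are G 5; go to G.
Return G→O: 19.
Total = 4 + 11 + 17 + 5 + 19 = 56.

56 miles along O → X → C → B → G → O.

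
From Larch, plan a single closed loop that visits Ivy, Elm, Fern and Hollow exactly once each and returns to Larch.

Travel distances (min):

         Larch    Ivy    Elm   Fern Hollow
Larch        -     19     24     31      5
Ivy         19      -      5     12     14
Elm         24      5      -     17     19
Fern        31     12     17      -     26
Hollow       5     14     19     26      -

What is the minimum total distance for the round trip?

Shortest round trip = 72 min.

There are 12 distinct closed tours to check (reversals are equivalent).
Larch → Ivy → Elm → Fern → Hollow → Larch: 19+5+17+26+5 = 72
Larch → Ivy → Elm → Hollow → Fern → Larch: 19+5+19+26+31 = 100
Larch → Ivy → Fern → Elm → Hollow → Larch: 19+12+17+19+5 = 72
Larch → Ivy → Fern → Hollow → Elm → Larch: 19+12+26+19+24 = 100
Larch → Ivy → Hollow → Elm → Fern → Larch: 19+14+19+17+31 = 100
Larch → Ivy → Hollow → Fern → Elm → Larch: 19+14+26+17+24 = 100
Larch → Elm → Ivy → Fern → Hollow → Larch: 24+5+12+26+5 = 72
Larch → Elm → Ivy → Hollow → Fern → Larch: 24+5+14+26+31 = 100
Larch → Elm → Fern → Ivy → Hollow → Larch: 24+17+12+14+5 = 72
Larch → Elm → Hollow → Ivy → Fern → Larch: 24+19+14+12+31 = 100
Larch → Fern → Ivy → Elm → Hollow → Larch: 31+12+5+19+5 = 72
Larch → Fern → Elm → Ivy → Hollow → Larch: 31+17+5+14+5 = 72
The minimum is 72.
One optimal route: Larch → Ivy → Elm → Fern → Hollow → Larch (or its reverse).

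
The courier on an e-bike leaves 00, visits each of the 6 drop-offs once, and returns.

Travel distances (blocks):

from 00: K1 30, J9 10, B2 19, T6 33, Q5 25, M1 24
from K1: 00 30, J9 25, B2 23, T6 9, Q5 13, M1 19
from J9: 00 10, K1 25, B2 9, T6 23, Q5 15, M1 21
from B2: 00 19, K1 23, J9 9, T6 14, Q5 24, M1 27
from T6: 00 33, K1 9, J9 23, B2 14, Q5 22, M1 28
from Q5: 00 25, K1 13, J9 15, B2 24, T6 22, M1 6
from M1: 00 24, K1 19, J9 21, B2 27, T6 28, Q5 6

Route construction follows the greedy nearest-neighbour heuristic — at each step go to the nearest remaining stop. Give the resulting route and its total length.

00 → [J9:10 / B2:19 / M1:24 / Q5:25 / K1:30 / T6:33] → J9 (10)
J9 → [B2:9 / Q5:15 / M1:21 / T6:23 / K1:25] → B2 (9)
B2 → [T6:14 / K1:23 / Q5:24 / M1:27] → T6 (14)
T6 → [K1:9 / Q5:22 / M1:28] → K1 (9)
K1 → [Q5:13 / M1:19] → Q5 (13)
Q5 → [M1:6] → M1 (6)
Return M1→00: 24.
Total = 10 + 9 + 14 + 9 + 13 + 6 + 24 = 85.

Nearest-neighbour total = 85 blocks; route 00 → J9 → B2 → T6 → K1 → Q5 → M1 → 00.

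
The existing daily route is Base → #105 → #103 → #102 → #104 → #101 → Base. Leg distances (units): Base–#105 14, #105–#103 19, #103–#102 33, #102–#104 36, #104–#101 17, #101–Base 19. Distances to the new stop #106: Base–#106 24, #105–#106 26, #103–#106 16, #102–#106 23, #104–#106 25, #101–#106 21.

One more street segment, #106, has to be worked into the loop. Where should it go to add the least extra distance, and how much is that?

Minimum extra distance: 6, inserting #106 between #103 and #102.

Insertion cost between consecutive stops i–j is d(i,#106) + d(#106,j) − d(i,j):
  between Base and #105: 24 + 26 − 14 = 36
  between #105 and #103: 26 + 16 − 19 = 23
  between #103 and #102: 16 + 23 − 33 = 6
  between #102 and #104: 23 + 25 − 36 = 12
  between #104 and #101: 25 + 21 − 17 = 29
  between #101 and Base: 21 + 24 − 19 = 26
Cheapest insertion is between #103 and #102, adding 6.
New total = 138 + 6 = 144.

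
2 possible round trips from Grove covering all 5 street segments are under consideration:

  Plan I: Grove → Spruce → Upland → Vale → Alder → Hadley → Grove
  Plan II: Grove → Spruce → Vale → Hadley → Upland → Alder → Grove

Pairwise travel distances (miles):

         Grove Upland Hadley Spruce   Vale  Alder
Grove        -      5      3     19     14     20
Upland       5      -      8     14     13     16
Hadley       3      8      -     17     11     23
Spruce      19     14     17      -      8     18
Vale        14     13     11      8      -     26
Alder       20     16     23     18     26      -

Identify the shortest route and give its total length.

Plan I: 19 + 14 + 13 + 26 + 23 + 3 = 98
Plan II: 19 + 8 + 11 + 8 + 16 + 20 = 82

Shortest is Plan II, total 82 miles.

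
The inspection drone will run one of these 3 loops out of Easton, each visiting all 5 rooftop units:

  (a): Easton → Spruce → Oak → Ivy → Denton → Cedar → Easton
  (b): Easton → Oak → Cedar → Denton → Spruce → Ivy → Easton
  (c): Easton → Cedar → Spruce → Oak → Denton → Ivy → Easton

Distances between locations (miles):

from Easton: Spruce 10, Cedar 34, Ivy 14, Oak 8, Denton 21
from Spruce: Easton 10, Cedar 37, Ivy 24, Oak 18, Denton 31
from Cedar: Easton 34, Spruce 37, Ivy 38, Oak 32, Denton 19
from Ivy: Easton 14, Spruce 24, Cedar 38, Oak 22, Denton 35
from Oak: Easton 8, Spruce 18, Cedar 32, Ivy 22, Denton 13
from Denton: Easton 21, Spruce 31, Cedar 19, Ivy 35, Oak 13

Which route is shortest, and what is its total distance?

Shortest is (b), total 128 miles.

(a): 10 + 18 + 22 + 35 + 19 + 34 = 138
(b): 8 + 32 + 19 + 31 + 24 + 14 = 128
(c): 34 + 37 + 18 + 13 + 35 + 14 = 151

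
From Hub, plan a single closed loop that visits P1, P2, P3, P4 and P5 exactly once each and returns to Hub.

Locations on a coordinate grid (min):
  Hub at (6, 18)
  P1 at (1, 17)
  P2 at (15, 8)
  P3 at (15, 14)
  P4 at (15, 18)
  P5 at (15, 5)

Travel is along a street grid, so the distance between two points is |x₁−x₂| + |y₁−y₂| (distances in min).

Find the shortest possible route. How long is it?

With 5 stops there are 5!/2 = 60 distinct round trips (a route and its reverse cost the same).
Hub → P1 → P2 → P3 → P4 → P5 → Hub: 6+23+6+4+13+22 = 74
Hub → P1 → P2 → P3 → P5 → P4 → Hub: 6+23+6+9+13+9 = 66
Hub → P1 → P2 → P4 → P3 → P5 → Hub: 6+23+10+4+9+22 = 74
Hub → P1 → P2 → P4 → P5 → P3 → Hub: 6+23+10+13+9+13 = 74
Hub → P1 → P2 → P5 → P3 → P4 → Hub: 6+23+3+9+4+9 = 54
Hub → P1 → P2 → P5 → P4 → P3 → Hub: 6+23+3+13+4+13 = 62
Hub → P1 → P3 → P2 → P4 → P5 → Hub: 6+17+6+10+13+22 = 74
Hub → P1 → P3 → P2 → P5 → P4 → Hub: 6+17+6+3+13+9 = 54
Hub → P1 → P3 → P4 → P2 → P5 → Hub: 6+17+4+10+3+22 = 62
Hub → P1 → P3 → P4 → P5 → P2 → Hub: 6+17+4+13+3+19 = 62
Hub → P1 → P3 → P5 → P2 → P4 → Hub: 6+17+9+3+10+9 = 54
Hub → P1 → P3 → P5 → P4 → P2 → Hub: 6+17+9+13+10+19 = 74
Hub → P1 → P4 → P2 → P3 → P5 → Hub: 6+15+10+6+9+22 = 68
Hub → P1 → P4 → P2 → P5 → P3 → Hub: 6+15+10+3+9+13 = 56
… (46 more)
The minimum is 54.
One optimal route: Hub → P1 → P2 → P5 → P3 → P4 → Hub (or its reverse).

Shortest round trip = 54 min.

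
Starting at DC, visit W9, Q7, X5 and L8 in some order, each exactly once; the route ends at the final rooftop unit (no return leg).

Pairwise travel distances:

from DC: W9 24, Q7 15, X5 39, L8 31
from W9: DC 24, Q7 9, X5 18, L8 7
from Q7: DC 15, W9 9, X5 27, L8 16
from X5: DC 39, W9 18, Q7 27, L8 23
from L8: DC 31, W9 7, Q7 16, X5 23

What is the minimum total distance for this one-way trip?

Minimum one-way distance = 54.

There are 4! = 24 possible orderings.
DC→W9→Q7→X5→L8: 24+9+27+23 = 83
DC→W9→Q7→L8→X5: 24+9+16+23 = 72
DC→W9→X5→Q7→L8: 24+18+27+16 = 85
DC→W9→X5→L8→Q7: 24+18+23+16 = 81
DC→W9→L8→Q7→X5: 24+7+16+27 = 74
DC→W9→L8→X5→Q7: 24+7+23+27 = 81
DC→Q7→W9→X5→L8: 15+9+18+23 = 65
DC→Q7→W9→L8→X5: 15+9+7+23 = 54
DC→Q7→X5→W9→L8: 15+27+18+7 = 67
DC→Q7→X5→L8→W9: 15+27+23+7 = 72
DC→Q7→L8→W9→X5: 15+16+7+18 = 56
DC→Q7→L8→X5→W9: 15+16+23+18 = 72
DC→X5→W9→Q7→L8: 39+18+9+16 = 82
DC→X5→W9→L8→Q7: 39+18+7+16 = 80
… (10 more)
The minimum is 54.
One shortest path: DC → Q7 → W9 → L8 → X5.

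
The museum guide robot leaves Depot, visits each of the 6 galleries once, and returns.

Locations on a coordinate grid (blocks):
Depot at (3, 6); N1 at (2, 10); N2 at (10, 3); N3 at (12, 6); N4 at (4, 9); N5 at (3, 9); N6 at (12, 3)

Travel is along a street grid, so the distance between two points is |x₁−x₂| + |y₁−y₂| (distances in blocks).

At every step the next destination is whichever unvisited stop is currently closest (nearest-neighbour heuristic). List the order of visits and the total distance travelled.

From Depot: distances to unvisited — N5=3, N4=4, N1=5, N3=9, N2=10, N6=12. Nearest is N5 (3).
From N5: distances to unvisited — N4=1, N1=2, N3=12, N2=13, N6=15. Nearest is N4 (1).
From N4: distances to unvisited — N1=3, N3=11, N2=12, N6=14. Nearest is N1 (3).
From N1: distances to unvisited — N3=14, N2=15, N6=17. Nearest is N3 (14).
From N3: distances to unvisited — N6=3, N2=5. Nearest is N6 (3).
From N6: distances to unvisited — N2=2. Nearest is N2 (2).
Return N2→Depot: 10.
Total = 3 + 1 + 3 + 14 + 3 + 2 + 10 = 36.

Nearest-neighbour total = 36 blocks; route Depot → N5 → N4 → N1 → N3 → N6 → N2 → Depot.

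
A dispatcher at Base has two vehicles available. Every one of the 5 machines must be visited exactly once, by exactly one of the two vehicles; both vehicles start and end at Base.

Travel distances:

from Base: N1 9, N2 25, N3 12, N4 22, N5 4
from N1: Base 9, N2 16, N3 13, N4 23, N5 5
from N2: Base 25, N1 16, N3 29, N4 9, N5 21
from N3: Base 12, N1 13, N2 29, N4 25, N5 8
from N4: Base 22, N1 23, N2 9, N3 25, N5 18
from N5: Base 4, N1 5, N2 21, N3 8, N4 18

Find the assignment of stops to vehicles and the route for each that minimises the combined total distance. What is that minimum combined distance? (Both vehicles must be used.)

Check every non-empty split of the stops between the two vehicles; for each half take its own optimal tour:
  {N1} + {N2, N3, N4, N5}: 18 + 71 = 89
  {N2} + {N1, N3, N4, N5}: 50 + 69 = 119
  {N1, N2} + {N3, N4, N5}: 50 + 59 = 109
  {N3} + {N1, N2, N4, N5}: 24 + 56 = 80
  {N1, N3} + {N2, N4, N5}: 34 + 56 = 90
  {N2, N3} + {N1, N4, N5}: 66 + 54 = 120
  … (15 splits in total)
  {N1, N2, N3, N4} + {N5}: 71 + 8 = 79  ← best
Best: vehicle 1 Base → N1 → N2 → N4 → N3 → Base = 71; vehicle 2 Base → N5 → Base = 8; combined 79.

79 — the smallest possible combined total.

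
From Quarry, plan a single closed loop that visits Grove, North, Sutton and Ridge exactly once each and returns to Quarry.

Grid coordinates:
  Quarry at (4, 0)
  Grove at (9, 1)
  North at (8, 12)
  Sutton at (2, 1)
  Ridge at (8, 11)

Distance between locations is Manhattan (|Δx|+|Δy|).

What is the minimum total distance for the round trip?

With 4 stops there are 4!/2 = 12 distinct round trips (a route and its reverse cost the same).
Quarry-Grove-North-Sutton-Ridge-Quarry: 6+12+17+16+15 = 66
Quarry-Grove-North-Ridge-Sutton-Quarry: 6+12+1+16+3 = 38
Quarry-Grove-Sutton-North-Ridge-Quarry: 6+7+17+1+15 = 46
Quarry-Grove-Sutton-Ridge-North-Quarry: 6+7+16+1+16 = 46
Quarry-Grove-Ridge-North-Sutton-Quarry: 6+11+1+17+3 = 38
Quarry-Grove-Ridge-Sutton-North-Quarry: 6+11+16+17+16 = 66
Quarry-North-Grove-Sutton-Ridge-Quarry: 16+12+7+16+15 = 66
Quarry-North-Grove-Ridge-Sutton-Quarry: 16+12+11+16+3 = 58
Quarry-North-Sutton-Grove-Ridge-Quarry: 16+17+7+11+15 = 66
Quarry-North-Ridge-Grove-Sutton-Quarry: 16+1+11+7+3 = 38
Quarry-Sutton-Grove-North-Ridge-Quarry: 3+7+12+1+15 = 38
Quarry-Sutton-North-Grove-Ridge-Quarry: 3+17+12+11+15 = 58
The minimum is 38.
One optimal route: Quarry → Grove → North → Ridge → Sutton → Quarry (or its reverse).

38 — the shortest possible round trip.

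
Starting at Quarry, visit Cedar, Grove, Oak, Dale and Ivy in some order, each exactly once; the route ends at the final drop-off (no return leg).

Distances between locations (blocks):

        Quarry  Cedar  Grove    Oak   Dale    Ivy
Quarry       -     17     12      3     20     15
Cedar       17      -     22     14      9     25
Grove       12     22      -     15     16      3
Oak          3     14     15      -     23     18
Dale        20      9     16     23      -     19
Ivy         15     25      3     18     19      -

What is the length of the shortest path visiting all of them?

45 blocks — the minimum one-way total.

There are 5! = 120 possible orderings.
Quarry - Cedar - Grove - Oak - Dale - Ivy: 17+22+15+23+19 = 96
Quarry - Cedar - Grove - Oak - Ivy - Dale: 17+22+15+18+19 = 91
Quarry - Cedar - Grove - Dale - Oak - Ivy: 17+22+16+23+18 = 96
Quarry - Cedar - Grove - Dale - Ivy - Oak: 17+22+16+19+18 = 92
Quarry - Cedar - Grove - Ivy - Oak - Dale: 17+22+3+18+23 = 83
Quarry - Cedar - Grove - Ivy - Dale - Oak: 17+22+3+19+23 = 84
Quarry - Cedar - Oak - Grove - Dale - Ivy: 17+14+15+16+19 = 81
Quarry - Cedar - Oak - Grove - Ivy - Dale: 17+14+15+3+19 = 68
Quarry - Cedar - Oak - Dale - Grove - Ivy: 17+14+23+16+3 = 73
Quarry - Cedar - Oak - Dale - Ivy - Grove: 17+14+23+19+3 = 76
Quarry - Cedar - Oak - Ivy - Grove - Dale: 17+14+18+3+16 = 68
Quarry - Cedar - Oak - Ivy - Dale - Grove: 17+14+18+19+16 = 84
Quarry - Cedar - Dale - Grove - Oak - Ivy: 17+9+16+15+18 = 75
Quarry - Cedar - Dale - Grove - Ivy - Oak: 17+9+16+3+18 = 63
… (106 more)
Quarry - Oak - Cedar - Dale - Grove - Ivy: 3+14+9+16+3 = 45  ← best
The minimum is 45.
One shortest path: Quarry → Oak → Cedar → Dale → Grove → Ivy.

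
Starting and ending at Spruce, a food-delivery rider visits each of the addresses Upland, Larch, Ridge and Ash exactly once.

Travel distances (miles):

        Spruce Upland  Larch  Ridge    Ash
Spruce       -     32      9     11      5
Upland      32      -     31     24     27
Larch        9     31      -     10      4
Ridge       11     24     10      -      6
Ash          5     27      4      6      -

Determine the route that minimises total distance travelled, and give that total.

Minimum total distance: 75 miles.

Spruce-Upland-Larch-Ridge-Ash-Spruce: 32+31+10+6+5 = 84
Spruce-Upland-Larch-Ash-Ridge-Spruce: 32+31+4+6+11 = 84
Spruce-Upland-Ridge-Larch-Ash-Spruce: 32+24+10+4+5 = 75
Spruce-Upland-Ridge-Ash-Larch-Spruce: 32+24+6+4+9 = 75
Spruce-Upland-Ash-Larch-Ridge-Spruce: 32+27+4+10+11 = 84
Spruce-Upland-Ash-Ridge-Larch-Spruce: 32+27+6+10+9 = 84
Spruce-Larch-Upland-Ridge-Ash-Spruce: 9+31+24+6+5 = 75
Spruce-Larch-Upland-Ash-Ridge-Spruce: 9+31+27+6+11 = 84
Spruce-Larch-Ridge-Upland-Ash-Spruce: 9+10+24+27+5 = 75
Spruce-Larch-Ash-Upland-Ridge-Spruce: 9+4+27+24+11 = 75
Spruce-Ridge-Upland-Larch-Ash-Spruce: 11+24+31+4+5 = 75
Spruce-Ridge-Larch-Upland-Ash-Spruce: 11+10+31+27+5 = 84
The minimum is 75.
One optimal route: Spruce → Upland → Ridge → Larch → Ash → Spruce (or its reverse).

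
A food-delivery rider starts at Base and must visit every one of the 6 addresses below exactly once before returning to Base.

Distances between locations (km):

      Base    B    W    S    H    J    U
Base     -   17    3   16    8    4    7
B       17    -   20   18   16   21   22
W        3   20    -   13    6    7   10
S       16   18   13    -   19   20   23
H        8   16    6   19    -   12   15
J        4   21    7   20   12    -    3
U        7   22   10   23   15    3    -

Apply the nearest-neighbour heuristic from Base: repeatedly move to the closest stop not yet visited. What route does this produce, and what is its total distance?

Base → [W:3 / J:4 / U:7 / H:8 / S:16 / B:17] → W (3)
W → [H:6 / J:7 / U:10 / S:13 / B:20] → H (6)
H → [J:12 / U:15 / B:16 / S:19] → J (12)
J → [U:3 / S:20 / B:21] → U (3)
U → [B:22 / S:23] → B (22)
B → [S:18] → S (18)
Return S→Base: 16.
Total = 3 + 6 + 12 + 3 + 22 + 18 + 16 = 80.

80 km along Base → W → H → J → U → B → S → Base.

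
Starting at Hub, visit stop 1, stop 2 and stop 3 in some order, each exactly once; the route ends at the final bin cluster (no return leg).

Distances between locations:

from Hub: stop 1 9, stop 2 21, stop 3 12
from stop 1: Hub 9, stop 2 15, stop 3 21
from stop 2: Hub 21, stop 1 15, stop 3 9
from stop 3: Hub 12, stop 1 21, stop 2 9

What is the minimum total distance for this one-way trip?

Minimum one-way distance = 33.

There are 3! = 6 possible orderings.
Hub→stop 1→stop 2→stop 3: 9+15+9 = 33
Hub→stop 1→stop 3→stop 2: 9+21+9 = 39
Hub→stop 2→stop 1→stop 3: 21+15+21 = 57
Hub→stop 2→stop 3→stop 1: 21+9+21 = 51
Hub→stop 3→stop 1→stop 2: 12+21+15 = 48
Hub→stop 3→stop 2→stop 1: 12+9+15 = 36
The minimum is 33.
One shortest path: Hub → stop 1 → stop 2 → stop 3.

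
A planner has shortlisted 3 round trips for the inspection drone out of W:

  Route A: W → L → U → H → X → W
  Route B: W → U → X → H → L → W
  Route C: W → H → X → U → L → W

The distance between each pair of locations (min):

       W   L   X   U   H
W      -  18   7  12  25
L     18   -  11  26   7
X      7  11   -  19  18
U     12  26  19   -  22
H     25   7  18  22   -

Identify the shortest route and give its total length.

Shortest is Route B, total 74 min.

Route A: 18 + 26 + 22 + 18 + 7 = 91
Route B: 12 + 19 + 18 + 7 + 18 = 74
Route C: 25 + 18 + 19 + 26 + 18 = 106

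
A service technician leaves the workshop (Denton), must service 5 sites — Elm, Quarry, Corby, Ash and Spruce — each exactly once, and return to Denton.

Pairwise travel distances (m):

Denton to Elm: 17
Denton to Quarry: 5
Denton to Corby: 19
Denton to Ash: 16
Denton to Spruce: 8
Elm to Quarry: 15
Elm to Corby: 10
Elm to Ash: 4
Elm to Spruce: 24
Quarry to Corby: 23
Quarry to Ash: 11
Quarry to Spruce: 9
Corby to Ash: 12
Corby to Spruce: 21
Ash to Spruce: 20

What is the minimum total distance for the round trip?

Denton → Elm → Quarry → Corby → Ash → Spruce → Denton: 17+15+23+12+20+8 = 95
Denton → Elm → Quarry → Corby → Spruce → Ash → Denton: 17+15+23+21+20+16 = 112
Denton → Elm → Quarry → Ash → Corby → Spruce → Denton: 17+15+11+12+21+8 = 84
Denton → Elm → Quarry → Ash → Spruce → Corby → Denton: 17+15+11+20+21+19 = 103
Denton → Elm → Quarry → Spruce → Corby → Ash → Denton: 17+15+9+21+12+16 = 90
Denton → Elm → Quarry → Spruce → Ash → Corby → Denton: 17+15+9+20+12+19 = 92
Denton → Elm → Corby → Quarry → Ash → Spruce → Denton: 17+10+23+11+20+8 = 89
Denton → Elm → Corby → Quarry → Spruce → Ash → Denton: 17+10+23+9+20+16 = 95
Denton → Elm → Corby → Ash → Quarry → Spruce → Denton: 17+10+12+11+9+8 = 67
Denton → Elm → Corby → Ash → Spruce → Quarry → Denton: 17+10+12+20+9+5 = 73
Denton → Elm → Corby → Spruce → Quarry → Ash → Denton: 17+10+21+9+11+16 = 84
Denton → Elm → Corby → Spruce → Ash → Quarry → Denton: 17+10+21+20+11+5 = 84
Denton → Elm → Ash → Quarry → Corby → Spruce → Denton: 17+4+11+23+21+8 = 84
Denton → Elm → Ash → Quarry → Spruce → Corby → Denton: 17+4+11+9+21+19 = 81
… (46 more)
Denton → Quarry → Ash → Elm → Corby → Spruce → Denton: 5+11+4+10+21+8 = 59  ← best
The minimum is 59.
One optimal route: Denton → Quarry → Ash → Elm → Corby → Spruce → Denton (or its reverse).

Shortest round trip = 59 m.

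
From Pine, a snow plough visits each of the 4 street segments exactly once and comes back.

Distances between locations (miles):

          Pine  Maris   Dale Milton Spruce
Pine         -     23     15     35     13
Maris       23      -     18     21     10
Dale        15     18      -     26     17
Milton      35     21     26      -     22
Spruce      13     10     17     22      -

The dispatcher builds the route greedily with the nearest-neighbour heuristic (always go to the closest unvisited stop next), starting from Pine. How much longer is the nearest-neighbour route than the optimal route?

17 miles longer than the optimal tour.

From Pine: Spruce=13, Dale=15, Maris=23, Milton=35 → choose Spruce (13).
From Spruce: Maris=10, Dale=17, Milton=22 → choose Maris (10).
From Maris: Dale=18, Milton=21 → choose Dale (18).
From Dale: Milton=26 → choose Milton (26).
NN route Pine → Spruce → Maris → Dale → Milton → Pine costs 102.
Optimal: Pine → Dale → Milton → Maris → Spruce → Pine costs 85 (by enumerating all 12 distinct tours).
Excess = 102 − 85 = 17.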